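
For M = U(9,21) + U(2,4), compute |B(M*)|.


(M1+M2)* = M1* + M2*.
M1* = U(12,21), bases: C(21,12) = 293930.
M2* = U(2,4), bases: C(4,2) = 6.
|B(M*)| = 293930 * 6 = 1763580.

1763580


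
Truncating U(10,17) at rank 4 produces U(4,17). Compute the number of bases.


Truncating U(10,17) to rank 4 gives U(4,17).
Bases of U(4,17) are all 4-element subsets of 17 elements.
Number of bases = (17 choose 4) = 2380.

2380


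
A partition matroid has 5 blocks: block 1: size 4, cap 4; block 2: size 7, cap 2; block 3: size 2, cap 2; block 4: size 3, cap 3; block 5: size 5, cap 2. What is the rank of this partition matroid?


Rank of a partition matroid = sum of min(|Si|, ci) for each block.
= min(4,4) + min(7,2) + min(2,2) + min(3,3) + min(5,2)
= 4 + 2 + 2 + 3 + 2
= 13.

13


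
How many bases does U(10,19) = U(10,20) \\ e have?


Deleting e from U(10,20) gives U(10,19) since n > r.
Bases of U(10,19) = (19 choose 10) = 92378.

92378


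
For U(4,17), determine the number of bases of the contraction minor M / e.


Contracting e from U(4,17) gives U(3,16).
Bases of U(3,16) = C(16,3) = 16! / (3! * 13!) = 560.

560


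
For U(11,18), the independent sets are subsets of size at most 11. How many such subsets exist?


Independent sets of U(11,18) are all subsets of size <= 11.
Count = C(18,0) + C(18,1) + C(18,2) + C(18,3) + C(18,4) + C(18,5) + C(18,6) + C(18,7) + C(18,8) + C(18,9) + C(18,10) + C(18,11)
     = 1 + 18 + 153 + 816 + 3060 + 8568 + 18564 + 31824 + 43758 + 48620 + 43758 + 31824
     = 230964.

230964


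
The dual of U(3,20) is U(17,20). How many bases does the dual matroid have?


The dual of U(r,n) is U(n-r, n) = U(17,20).
Bases of U(17,20) are all (17)-element subsets.
|B(M*)| = (20 choose 17) = 1140.

1140


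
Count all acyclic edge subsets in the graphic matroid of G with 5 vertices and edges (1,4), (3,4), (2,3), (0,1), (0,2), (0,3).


An independent set in a graphic matroid is an acyclic edge subset.
G has 5 vertices and 6 edges.
Enumerate all 2^6 = 64 subsets, checking for acyclicity.
Total independent sets = 52.

52


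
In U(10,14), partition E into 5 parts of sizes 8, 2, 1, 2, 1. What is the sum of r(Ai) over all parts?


r(Ai) = min(|Ai|, 10) for each part.
Sum = min(8,10) + min(2,10) + min(1,10) + min(2,10) + min(1,10)
    = 8 + 2 + 1 + 2 + 1
    = 14.

14


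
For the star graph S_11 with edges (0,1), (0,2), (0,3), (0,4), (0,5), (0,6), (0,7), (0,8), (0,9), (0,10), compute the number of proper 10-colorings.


P(tree, k) = k * (k-1)^(10) for any tree on 11 vertices.
P(10) = 10 * 9^10 = 10 * 3486784401 = 34867844010.

34867844010


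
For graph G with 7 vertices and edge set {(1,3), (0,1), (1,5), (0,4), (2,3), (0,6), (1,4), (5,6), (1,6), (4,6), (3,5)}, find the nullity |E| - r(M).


Cycle rank (nullity) = |E| - r(M) = |E| - (|V| - c).
|E| = 11, |V| = 7, c = 1.
Nullity = 11 - (7 - 1) = 11 - 6 = 5.

5


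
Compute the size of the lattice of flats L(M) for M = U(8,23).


Flats of U(8,23): every subset of size < 8 is a flat, plus E itself.
Count = (23 choose 0) + (23 choose 1) + (23 choose 2) + (23 choose 3) + (23 choose 4) + (23 choose 5) + (23 choose 6) + (23 choose 7) + 1
     = 1 + 23 + 253 + 1771 + 8855 + 33649 + 100947 + 245157 + 1
     = 390657.

390657


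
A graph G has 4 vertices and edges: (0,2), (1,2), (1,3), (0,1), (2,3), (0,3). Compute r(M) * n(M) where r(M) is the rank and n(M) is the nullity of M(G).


r(M) = |V| - c = 4 - 1 = 3.
nullity = |E| - r(M) = 6 - 3 = 3.
Product = 3 * 3 = 9.

9


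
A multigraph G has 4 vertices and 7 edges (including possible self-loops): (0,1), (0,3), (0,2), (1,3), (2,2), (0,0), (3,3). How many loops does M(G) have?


In a graphic matroid, a loop is a self-loop edge (u,u) with rank 0.
Examining all 7 edges for self-loops...
Self-loops found: (2,2), (0,0), (3,3)
Number of loops = 3.

3


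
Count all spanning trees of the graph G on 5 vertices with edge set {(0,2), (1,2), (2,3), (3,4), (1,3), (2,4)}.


By Kirchhoff's matrix tree theorem, the number of spanning trees equals
the determinant of any cofactor of the Laplacian matrix L.
G has 5 vertices and 6 edges.
Computing the (4 x 4) cofactor determinant gives 8.

8


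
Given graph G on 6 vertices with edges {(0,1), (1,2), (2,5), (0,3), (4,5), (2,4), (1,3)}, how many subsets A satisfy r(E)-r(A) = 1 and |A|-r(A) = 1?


R(x,y) = sum over A in 2^E of x^(r(E)-r(A)) * y^(|A|-r(A)).
G has 6 vertices, 7 edges. r(E) = 5.
Enumerate all 2^7 = 128 subsets.
Count subsets with r(E)-r(A)=1 and |A|-r(A)=1: 12.

12


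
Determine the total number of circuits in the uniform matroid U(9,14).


In U(9,14), circuits are the (10)-element subsets.
Any set of 10 elements is dependent, and removing any one element gives
an independent set of size 9, so it is a minimal dependent set.
Number of circuits = C(14,10) = 1001.

1001


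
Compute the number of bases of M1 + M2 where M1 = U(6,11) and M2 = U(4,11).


Bases of a direct sum M1 + M2: |B| = |B(M1)| * |B(M2)|.
|B(U(6,11))| = C(11,6) = 462.
|B(U(4,11))| = C(11,4) = 330.
Total bases = 462 * 330 = 152460.

152460


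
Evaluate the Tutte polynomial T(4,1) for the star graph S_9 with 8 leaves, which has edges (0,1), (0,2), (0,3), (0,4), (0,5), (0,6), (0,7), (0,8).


A star on 9 vertices is a tree with 8 edges.
T(x,y) = x^(8) for any tree.
T(4,1) = 4^8 = 65536.

65536


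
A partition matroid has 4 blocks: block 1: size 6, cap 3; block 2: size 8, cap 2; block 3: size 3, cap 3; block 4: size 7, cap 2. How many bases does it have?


A basis picks exactly ci elements from block i.
Number of bases = product of C(|Si|, ci).
= C(6,3) * C(8,2) * C(3,3) * C(7,2)
= 20 * 28 * 1 * 21
= 11760.

11760


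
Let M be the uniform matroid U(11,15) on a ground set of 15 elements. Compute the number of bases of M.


Bases of U(11,15) are all 11-element subsets of the 15-element ground set.
Number of bases = C(15,11).
C(15,11) = 15! / (11! * 4!) = 1365.

1365


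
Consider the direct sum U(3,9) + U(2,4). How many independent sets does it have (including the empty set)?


For a direct sum, |I(M1+M2)| = |I(M1)| * |I(M2)|.
|I(U(3,9))| = sum C(9,k) for k=0..3 = 130.
|I(U(2,4))| = sum C(4,k) for k=0..2 = 11.
Total = 130 * 11 = 1430.

1430


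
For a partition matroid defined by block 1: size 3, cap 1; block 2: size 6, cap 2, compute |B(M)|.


A basis picks exactly ci elements from block i.
Number of bases = product of C(|Si|, ci).
= C(3,1) * C(6,2)
= 3 * 15
= 45.

45


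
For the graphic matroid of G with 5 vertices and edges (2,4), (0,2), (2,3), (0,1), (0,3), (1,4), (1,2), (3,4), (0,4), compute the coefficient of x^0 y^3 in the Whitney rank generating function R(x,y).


R(x,y) = sum over A in 2^E of x^(r(E)-r(A)) * y^(|A|-r(A)).
G has 5 vertices, 9 edges. r(E) = 4.
Enumerate all 2^9 = 512 subsets.
Count subsets with r(E)-r(A)=0 and |A|-r(A)=3: 36.

36


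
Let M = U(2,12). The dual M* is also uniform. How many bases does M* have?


The dual of U(r,n) is U(n-r, n) = U(10,12).
Bases of U(10,12) are all (10)-element subsets.
|B(M*)| = (12 choose 10) = 66.

66


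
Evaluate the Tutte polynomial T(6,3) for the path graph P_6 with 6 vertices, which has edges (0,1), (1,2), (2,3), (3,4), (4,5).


A path on 6 vertices is a tree with 5 edges.
T(x,y) = x^(5) for any tree.
T(6,3) = 6^5 = 7776.

7776


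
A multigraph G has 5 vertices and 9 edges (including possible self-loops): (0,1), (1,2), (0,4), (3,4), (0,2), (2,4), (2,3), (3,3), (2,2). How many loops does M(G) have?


In a graphic matroid, a loop is a self-loop edge (u,u) with rank 0.
Examining all 9 edges for self-loops...
Self-loops found: (3,3), (2,2)
Number of loops = 2.

2


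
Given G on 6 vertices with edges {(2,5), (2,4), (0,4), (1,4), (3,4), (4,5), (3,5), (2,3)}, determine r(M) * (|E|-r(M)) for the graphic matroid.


r(M) = |V| - c = 6 - 1 = 5.
nullity = |E| - r(M) = 8 - 5 = 3.
Product = 5 * 3 = 15.

15


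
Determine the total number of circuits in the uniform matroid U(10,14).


In U(10,14), circuits are the (11)-element subsets.
Any set of 11 elements is dependent, and removing any one element gives
an independent set of size 10, so it is a minimal dependent set.
Number of circuits = C(14,11) = 364.

364


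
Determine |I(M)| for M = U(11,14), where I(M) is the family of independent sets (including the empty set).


Independent sets of U(11,14) are all subsets of size <= 11.
Count = (14 choose 0) + (14 choose 1) + (14 choose 2) + (14 choose 3) + (14 choose 4) + (14 choose 5) + (14 choose 6) + (14 choose 7) + (14 choose 8) + (14 choose 9) + (14 choose 10) + (14 choose 11)
     = 1 + 14 + 91 + 364 + 1001 + 2002 + 3003 + 3432 + 3003 + 2002 + 1001 + 364
     = 16278.

16278


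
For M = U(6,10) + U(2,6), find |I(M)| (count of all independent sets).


For a direct sum, |I(M1+M2)| = |I(M1)| * |I(M2)|.
|I(U(6,10))| = sum C(10,k) for k=0..6 = 848.
|I(U(2,6))| = sum C(6,k) for k=0..2 = 22.
Total = 848 * 22 = 18656.

18656


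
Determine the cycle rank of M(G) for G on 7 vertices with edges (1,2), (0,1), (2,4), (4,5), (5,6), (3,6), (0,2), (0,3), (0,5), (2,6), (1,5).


Cycle rank (nullity) = |E| - r(M) = |E| - (|V| - c).
|E| = 11, |V| = 7, c = 1.
Nullity = 11 - (7 - 1) = 11 - 6 = 5.

5


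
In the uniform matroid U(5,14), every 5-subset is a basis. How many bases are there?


Bases of U(5,14) are all 5-element subsets of the 14-element ground set.
Number of bases = C(14,5).
C(14,5) = 14! / (5! * 9!) = 2002.

2002


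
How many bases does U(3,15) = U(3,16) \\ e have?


Deleting e from U(3,16) gives U(3,15) since n > r.
Bases of U(3,15) = C(15,3) = 15! / (3! * 12!) = 455.

455


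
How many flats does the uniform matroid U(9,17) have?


Flats of U(9,17): every subset of size < 9 is a flat, plus E itself.
Count = (17 choose 0) + (17 choose 1) + (17 choose 2) + (17 choose 3) + (17 choose 4) + (17 choose 5) + (17 choose 6) + (17 choose 7) + (17 choose 8) + 1
     = 1 + 17 + 136 + 680 + 2380 + 6188 + 12376 + 19448 + 24310 + 1
     = 65537.

65537


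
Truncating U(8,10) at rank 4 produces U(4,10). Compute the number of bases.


Truncating U(8,10) to rank 4 gives U(4,10).
Bases of U(4,10) are all 4-element subsets of 10 elements.
Number of bases = C(10,4) = (10 * 9 * 8 * 7) / (1 * 2 * 3 * 4) = 210.

210


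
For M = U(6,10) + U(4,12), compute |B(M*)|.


(M1+M2)* = M1* + M2*.
M1* = U(4,10), bases: C(10,4) = 210.
M2* = U(8,12), bases: C(12,8) = 495.
|B(M*)| = 210 * 495 = 103950.

103950


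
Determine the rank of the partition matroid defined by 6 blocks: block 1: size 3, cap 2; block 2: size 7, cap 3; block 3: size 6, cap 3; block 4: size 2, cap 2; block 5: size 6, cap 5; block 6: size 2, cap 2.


Rank of a partition matroid = sum of min(|Si|, ci) for each block.
= min(3,2) + min(7,3) + min(6,3) + min(2,2) + min(6,5) + min(2,2)
= 2 + 3 + 3 + 2 + 5 + 2
= 17.

17


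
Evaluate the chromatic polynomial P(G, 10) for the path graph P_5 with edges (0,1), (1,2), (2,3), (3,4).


P(P_5, k) = k * (k-1)^(4).
P(10) = 10 * 9^4 = 10 * 6561 = 65610.

65610


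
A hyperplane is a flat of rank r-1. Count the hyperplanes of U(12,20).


Hyperplanes of U(12,20) are flats of rank 11.
In a uniform matroid, these are exactly the (11)-element subsets.
Count = (20 choose 11) = 167960.

167960


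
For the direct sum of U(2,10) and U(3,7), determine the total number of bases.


Bases of a direct sum M1 + M2: |B| = |B(M1)| * |B(M2)|.
|B(U(2,10))| = C(10,2) = 45.
|B(U(3,7))| = C(7,3) = 35.
Total bases = 45 * 35 = 1575.

1575


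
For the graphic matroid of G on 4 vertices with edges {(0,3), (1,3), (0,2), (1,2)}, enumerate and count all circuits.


A circuit in a graphic matroid = edge set of a simple cycle.
G has 4 vertices and 4 edges.
Enumerating all minimal edge subsets forming cycles...
Total circuits found: 1.

1


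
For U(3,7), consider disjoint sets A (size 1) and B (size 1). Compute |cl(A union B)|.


|A union B| = 1 + 1 = 2 (disjoint).
In U(3,7), cl(S) = S if |S| < 3, else cl(S) = E.
Since 2 < 3, cl(A union B) = A union B.
|cl(A union B)| = 2.

2


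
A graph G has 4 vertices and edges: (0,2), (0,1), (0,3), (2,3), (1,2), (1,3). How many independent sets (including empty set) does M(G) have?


An independent set in a graphic matroid is an acyclic edge subset.
G has 4 vertices and 6 edges.
Enumerate all 2^6 = 64 subsets, checking for acyclicity.
Total independent sets = 38.

38


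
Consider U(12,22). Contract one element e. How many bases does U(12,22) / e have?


Contracting e from U(12,22) gives U(11,21).
Bases of U(11,21) = C(21,11) = 21! / (11! * 10!) = 352716.

352716


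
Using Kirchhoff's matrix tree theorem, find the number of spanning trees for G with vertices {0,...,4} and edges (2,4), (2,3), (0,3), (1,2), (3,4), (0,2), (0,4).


By Kirchhoff's matrix tree theorem, the number of spanning trees equals
the determinant of any cofactor of the Laplacian matrix L.
G has 5 vertices and 7 edges.
Computing the (4 x 4) cofactor determinant gives 16.

16


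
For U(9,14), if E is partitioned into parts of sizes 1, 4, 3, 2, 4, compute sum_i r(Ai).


r(Ai) = min(|Ai|, 9) for each part.
Sum = min(1,9) + min(4,9) + min(3,9) + min(2,9) + min(4,9)
    = 1 + 4 + 3 + 2 + 4
    = 14.

14


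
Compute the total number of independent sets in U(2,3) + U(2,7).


For a direct sum, |I(M1+M2)| = |I(M1)| * |I(M2)|.
|I(U(2,3))| = sum C(3,k) for k=0..2 = 7.
|I(U(2,7))| = sum C(7,k) for k=0..2 = 29.
Total = 7 * 29 = 203.

203


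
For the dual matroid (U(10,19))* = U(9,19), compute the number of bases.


The dual of U(r,n) is U(n-r, n) = U(9,19).
Bases of U(9,19) are all (9)-element subsets.
|B(M*)| = C(19,9) = 19! / (9! * 10!) = 92378.

92378


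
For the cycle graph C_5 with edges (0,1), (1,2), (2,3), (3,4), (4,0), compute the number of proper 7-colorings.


P(C_5, k) = (k-1)^5 + (-1)^5*(k-1).
P(7) = (6)^5 - 6
= 7776 - 6 = 7770.

7770


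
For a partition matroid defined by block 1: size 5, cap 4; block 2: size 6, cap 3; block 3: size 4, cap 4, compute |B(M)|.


A basis picks exactly ci elements from block i.
Number of bases = product of C(|Si|, ci).
= C(5,4) * C(6,3) * C(4,4)
= 5 * 20 * 1
= 100.

100


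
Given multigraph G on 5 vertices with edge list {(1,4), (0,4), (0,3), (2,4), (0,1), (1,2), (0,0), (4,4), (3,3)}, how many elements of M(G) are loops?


In a graphic matroid, a loop is a self-loop edge (u,u) with rank 0.
Examining all 9 edges for self-loops...
Self-loops found: (0,0), (4,4), (3,3)
Number of loops = 3.

3


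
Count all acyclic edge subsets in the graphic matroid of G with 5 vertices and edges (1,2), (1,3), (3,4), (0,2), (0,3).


An independent set in a graphic matroid is an acyclic edge subset.
G has 5 vertices and 5 edges.
Enumerate all 2^5 = 32 subsets, checking for acyclicity.
Total independent sets = 30.

30


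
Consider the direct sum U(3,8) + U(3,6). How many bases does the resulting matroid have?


Bases of a direct sum M1 + M2: |B| = |B(M1)| * |B(M2)|.
|B(U(3,8))| = C(8,3) = 56.
|B(U(3,6))| = C(6,3) = 20.
Total bases = 56 * 20 = 1120.

1120


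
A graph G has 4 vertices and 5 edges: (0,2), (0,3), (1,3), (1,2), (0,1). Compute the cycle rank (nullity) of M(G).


Cycle rank (nullity) = |E| - r(M) = |E| - (|V| - c).
|E| = 5, |V| = 4, c = 1.
Nullity = 5 - (4 - 1) = 5 - 3 = 2.

2


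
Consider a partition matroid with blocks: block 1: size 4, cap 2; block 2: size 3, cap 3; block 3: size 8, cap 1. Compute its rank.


Rank of a partition matroid = sum of min(|Si|, ci) for each block.
= min(4,2) + min(3,3) + min(8,1)
= 2 + 3 + 1
= 6.

6


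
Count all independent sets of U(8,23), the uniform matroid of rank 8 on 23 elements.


Independent sets of U(8,23) are all subsets of size <= 8.
Count = (23 choose 0) + (23 choose 1) + (23 choose 2) + (23 choose 3) + (23 choose 4) + (23 choose 5) + (23 choose 6) + (23 choose 7) + (23 choose 8)
     = 1 + 23 + 253 + 1771 + 8855 + 33649 + 100947 + 245157 + 490314
     = 880970.

880970


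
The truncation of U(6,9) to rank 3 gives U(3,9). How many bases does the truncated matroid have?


Truncating U(6,9) to rank 3 gives U(3,9).
Bases of U(3,9) are all 3-element subsets of 9 elements.
Number of bases = C(9,3) = (9 * 8 * 7) / (1 * 2 * 3) = 84.

84


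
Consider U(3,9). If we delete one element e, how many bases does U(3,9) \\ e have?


Deleting e from U(3,9) gives U(3,8) since n > r.
Bases of U(3,8) = C(8,3) = (8 * 7 * 6) / (1 * 2 * 3) = 56.

56


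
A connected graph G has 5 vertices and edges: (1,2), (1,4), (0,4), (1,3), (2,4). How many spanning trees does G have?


By Kirchhoff's matrix tree theorem, the number of spanning trees equals
the determinant of any cofactor of the Laplacian matrix L.
G has 5 vertices and 5 edges.
Computing the (4 x 4) cofactor determinant gives 3.

3


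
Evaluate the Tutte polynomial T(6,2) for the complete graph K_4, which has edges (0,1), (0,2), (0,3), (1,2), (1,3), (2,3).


T(K_4; x,y) = x^3 + 3x^2 + 4xy + 2x + y^3 + 3y^2 + 2y.
Substituting x=6, y=2:
= 216 + 108 + 48 + 12 + 8 + 12 + 4
= 408.

408


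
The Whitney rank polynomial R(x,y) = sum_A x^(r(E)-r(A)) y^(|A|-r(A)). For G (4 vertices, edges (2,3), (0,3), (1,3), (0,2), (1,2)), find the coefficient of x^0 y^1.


R(x,y) = sum over A in 2^E of x^(r(E)-r(A)) * y^(|A|-r(A)).
G has 4 vertices, 5 edges. r(E) = 3.
Enumerate all 2^5 = 32 subsets.
Count subsets with r(E)-r(A)=0 and |A|-r(A)=1: 5.

5


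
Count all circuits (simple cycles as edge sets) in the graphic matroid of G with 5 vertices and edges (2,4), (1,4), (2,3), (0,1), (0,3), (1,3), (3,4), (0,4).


A circuit in a graphic matroid = edge set of a simple cycle.
G has 5 vertices and 8 edges.
Enumerating all minimal edge subsets forming cycles...
Total circuits found: 12.

12


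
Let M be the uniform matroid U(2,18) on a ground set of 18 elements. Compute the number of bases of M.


Bases of U(2,18) are all 2-element subsets of the 18-element ground set.
Number of bases = C(18,2).
C(18,2) = 18! / (2! * 16!) = 153.

153


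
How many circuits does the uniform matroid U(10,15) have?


In U(10,15), circuits are the (11)-element subsets.
Any set of 11 elements is dependent, and removing any one element gives
an independent set of size 10, so it is a minimal dependent set.
Number of circuits = (15 choose 11) = 1365.

1365


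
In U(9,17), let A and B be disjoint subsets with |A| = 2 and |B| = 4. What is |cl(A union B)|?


|A union B| = 2 + 4 = 6 (disjoint).
In U(9,17), cl(S) = S if |S| < 9, else cl(S) = E.
Since 6 < 9, cl(A union B) = A union B.
|cl(A union B)| = 6.

6


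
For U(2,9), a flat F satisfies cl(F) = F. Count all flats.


Flats of U(2,9): every subset of size < 2 is a flat, plus E itself.
Count = C(9,0) + C(9,1) + 1
     = 1 + 9 + 1
     = 11.

11


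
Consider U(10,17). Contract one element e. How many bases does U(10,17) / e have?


Contracting e from U(10,17) gives U(9,16).
Bases of U(9,16) = (16 choose 9) = 11440.

11440


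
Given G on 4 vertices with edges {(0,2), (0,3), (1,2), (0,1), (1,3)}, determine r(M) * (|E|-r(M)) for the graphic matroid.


r(M) = |V| - c = 4 - 1 = 3.
nullity = |E| - r(M) = 5 - 3 = 2.
Product = 3 * 2 = 6.

6


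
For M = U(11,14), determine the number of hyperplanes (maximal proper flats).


Hyperplanes of U(11,14) are flats of rank 10.
In a uniform matroid, these are exactly the (10)-element subsets.
Count = (14 choose 10) = 1001.

1001


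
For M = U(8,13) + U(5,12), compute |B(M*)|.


(M1+M2)* = M1* + M2*.
M1* = U(5,13), bases: C(13,5) = 1287.
M2* = U(7,12), bases: C(12,7) = 792.
|B(M*)| = 1287 * 792 = 1019304.

1019304


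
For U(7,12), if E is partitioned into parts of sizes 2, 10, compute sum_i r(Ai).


r(Ai) = min(|Ai|, 7) for each part.
Sum = min(2,7) + min(10,7)
    = 2 + 7
    = 9.

9


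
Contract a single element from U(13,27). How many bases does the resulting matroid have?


Contracting e from U(13,27) gives U(12,26).
Bases of U(12,26) = (26 choose 12) = 9657700.

9657700


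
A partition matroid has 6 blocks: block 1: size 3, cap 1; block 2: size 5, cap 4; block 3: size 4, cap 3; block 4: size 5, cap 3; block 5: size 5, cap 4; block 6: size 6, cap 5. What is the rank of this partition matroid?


Rank of a partition matroid = sum of min(|Si|, ci) for each block.
= min(3,1) + min(5,4) + min(4,3) + min(5,3) + min(5,4) + min(6,5)
= 1 + 4 + 3 + 3 + 4 + 5
= 20.

20


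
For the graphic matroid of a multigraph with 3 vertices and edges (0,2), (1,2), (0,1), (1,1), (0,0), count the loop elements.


In a graphic matroid, a loop is a self-loop edge (u,u) with rank 0.
Examining all 5 edges for self-loops...
Self-loops found: (1,1), (0,0)
Number of loops = 2.

2


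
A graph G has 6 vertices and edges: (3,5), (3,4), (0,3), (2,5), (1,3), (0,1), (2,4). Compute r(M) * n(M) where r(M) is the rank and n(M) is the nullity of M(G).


r(M) = |V| - c = 6 - 1 = 5.
nullity = |E| - r(M) = 7 - 5 = 2.
Product = 5 * 2 = 10.

10


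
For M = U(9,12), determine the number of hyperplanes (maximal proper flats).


Hyperplanes of U(9,12) are flats of rank 8.
In a uniform matroid, these are exactly the (8)-element subsets.
Count = C(12,8) = 12! / (8! * 4!) = 495.

495


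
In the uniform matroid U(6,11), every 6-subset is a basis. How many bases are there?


Bases of U(6,11) are all 6-element subsets of the 11-element ground set.
Number of bases = C(11,6).
C(11,6) = 462.

462


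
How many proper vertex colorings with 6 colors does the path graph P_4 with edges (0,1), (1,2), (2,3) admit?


P(P_4, k) = k * (k-1)^(3).
P(6) = 6 * 5^3 = 6 * 125 = 750.

750


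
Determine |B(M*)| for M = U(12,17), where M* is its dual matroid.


The dual of U(r,n) is U(n-r, n) = U(5,17).
Bases of U(5,17) are all (5)-element subsets.
|B(M*)| = C(17,5) = 6188.

6188


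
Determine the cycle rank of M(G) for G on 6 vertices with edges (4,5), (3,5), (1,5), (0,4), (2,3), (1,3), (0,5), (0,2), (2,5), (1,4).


Cycle rank (nullity) = |E| - r(M) = |E| - (|V| - c).
|E| = 10, |V| = 6, c = 1.
Nullity = 10 - (6 - 1) = 10 - 5 = 5.

5


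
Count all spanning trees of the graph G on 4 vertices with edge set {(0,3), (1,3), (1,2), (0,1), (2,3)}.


By Kirchhoff's matrix tree theorem, the number of spanning trees equals
the determinant of any cofactor of the Laplacian matrix L.
G has 4 vertices and 5 edges.
Computing the (3 x 3) cofactor determinant gives 8.

8


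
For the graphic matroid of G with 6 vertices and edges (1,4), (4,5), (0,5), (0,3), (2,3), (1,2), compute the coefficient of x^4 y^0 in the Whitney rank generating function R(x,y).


R(x,y) = sum over A in 2^E of x^(r(E)-r(A)) * y^(|A|-r(A)).
G has 6 vertices, 6 edges. r(E) = 5.
Enumerate all 2^6 = 64 subsets.
Count subsets with r(E)-r(A)=4 and |A|-r(A)=0: 6.

6


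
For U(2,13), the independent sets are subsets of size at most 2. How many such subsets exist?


Independent sets of U(2,13) are all subsets of size <= 2.
Count = (13 choose 0) + (13 choose 1) + (13 choose 2)
     = 1 + 13 + 78
     = 92.

92


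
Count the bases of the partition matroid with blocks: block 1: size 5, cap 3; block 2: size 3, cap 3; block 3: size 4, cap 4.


A basis picks exactly ci elements from block i.
Number of bases = product of C(|Si|, ci).
= C(5,3) * C(3,3) * C(4,4)
= 10 * 1 * 1
= 10.

10


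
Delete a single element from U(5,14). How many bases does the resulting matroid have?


Deleting e from U(5,14) gives U(5,13) since n > r.
Bases of U(5,13) = (13 choose 5) = 1287.

1287


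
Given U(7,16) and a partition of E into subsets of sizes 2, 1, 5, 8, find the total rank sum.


r(Ai) = min(|Ai|, 7) for each part.
Sum = min(2,7) + min(1,7) + min(5,7) + min(8,7)
    = 2 + 1 + 5 + 7
    = 15.

15


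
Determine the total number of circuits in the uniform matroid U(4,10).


In U(4,10), circuits are the (5)-element subsets.
Any set of 5 elements is dependent, and removing any one element gives
an independent set of size 4, so it is a minimal dependent set.
Number of circuits = (10 choose 5) = 252.

252


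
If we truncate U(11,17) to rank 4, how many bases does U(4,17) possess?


Truncating U(11,17) to rank 4 gives U(4,17).
Bases of U(4,17) are all 4-element subsets of 17 elements.
Number of bases = C(17,4) = (17 * 16 * 15 * 14) / (1 * 2 * 3 * 4) = 2380.

2380


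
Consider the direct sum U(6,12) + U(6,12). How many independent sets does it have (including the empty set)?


For a direct sum, |I(M1+M2)| = |I(M1)| * |I(M2)|.
|I(U(6,12))| = sum C(12,k) for k=0..6 = 2510.
|I(U(6,12))| = sum C(12,k) for k=0..6 = 2510.
Total = 2510 * 2510 = 6300100.

6300100


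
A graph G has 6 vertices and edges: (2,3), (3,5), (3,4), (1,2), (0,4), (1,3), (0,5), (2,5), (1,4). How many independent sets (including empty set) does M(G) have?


An independent set in a graphic matroid is an acyclic edge subset.
G has 6 vertices and 9 edges.
Enumerate all 2^9 = 512 subsets, checking for acyclicity.
Total independent sets = 298.

298


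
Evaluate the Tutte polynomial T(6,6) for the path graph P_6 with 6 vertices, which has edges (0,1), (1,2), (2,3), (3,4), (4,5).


A path on 6 vertices is a tree with 5 edges.
T(x,y) = x^(5) for any tree.
T(6,6) = 6^5 = 7776.

7776


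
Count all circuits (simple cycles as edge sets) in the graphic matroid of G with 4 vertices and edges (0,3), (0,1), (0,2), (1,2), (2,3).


A circuit in a graphic matroid = edge set of a simple cycle.
G has 4 vertices and 5 edges.
Enumerating all minimal edge subsets forming cycles...
Total circuits found: 3.

3


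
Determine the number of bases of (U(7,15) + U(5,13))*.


(M1+M2)* = M1* + M2*.
M1* = U(8,15), bases: C(15,8) = 6435.
M2* = U(8,13), bases: C(13,8) = 1287.
|B(M*)| = 6435 * 1287 = 8281845.

8281845


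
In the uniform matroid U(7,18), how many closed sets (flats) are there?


Flats of U(7,18): every subset of size < 7 is a flat, plus E itself.
Count = C(18,0) + C(18,1) + C(18,2) + C(18,3) + C(18,4) + C(18,5) + C(18,6) + 1
     = 1 + 18 + 153 + 816 + 3060 + 8568 + 18564 + 1
     = 31181.

31181


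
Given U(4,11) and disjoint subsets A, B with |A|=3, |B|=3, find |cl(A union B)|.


|A union B| = 3 + 3 = 6 (disjoint).
In U(4,11), cl(S) = S if |S| < 4, else cl(S) = E.
Since 6 >= 4, cl(A union B) = E.
|cl(A union B)| = 11.

11


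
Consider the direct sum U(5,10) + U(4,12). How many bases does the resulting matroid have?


Bases of a direct sum M1 + M2: |B| = |B(M1)| * |B(M2)|.
|B(U(5,10))| = C(10,5) = 252.
|B(U(4,12))| = C(12,4) = 495.
Total bases = 252 * 495 = 124740.

124740


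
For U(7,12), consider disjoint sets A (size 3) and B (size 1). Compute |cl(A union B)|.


|A union B| = 3 + 1 = 4 (disjoint).
In U(7,12), cl(S) = S if |S| < 7, else cl(S) = E.
Since 4 < 7, cl(A union B) = A union B.
|cl(A union B)| = 4.

4


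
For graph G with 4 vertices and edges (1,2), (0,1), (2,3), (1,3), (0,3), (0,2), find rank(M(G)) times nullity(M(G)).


r(M) = |V| - c = 4 - 1 = 3.
nullity = |E| - r(M) = 6 - 3 = 3.
Product = 3 * 3 = 9.

9


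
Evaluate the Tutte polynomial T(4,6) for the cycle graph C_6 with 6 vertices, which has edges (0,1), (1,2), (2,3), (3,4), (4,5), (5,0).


T(C_6; x,y) = x + x^2 + ... + x^(5) + y.
T(4,6) = 4^1 + 4^2 + 4^3 + 4^4 + 4^5 + 6
= 4 + 16 + 64 + 256 + 1024 + 6
= 1370.

1370


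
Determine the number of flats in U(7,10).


Flats of U(7,10): every subset of size < 7 is a flat, plus E itself.
Count = C(10,0) + C(10,1) + C(10,2) + C(10,3) + C(10,4) + C(10,5) + C(10,6) + 1
     = 1 + 10 + 45 + 120 + 210 + 252 + 210 + 1
     = 849.

849


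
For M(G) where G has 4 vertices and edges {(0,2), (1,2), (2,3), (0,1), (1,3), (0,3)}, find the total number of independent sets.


An independent set in a graphic matroid is an acyclic edge subset.
G has 4 vertices and 6 edges.
Enumerate all 2^6 = 64 subsets, checking for acyclicity.
Total independent sets = 38.

38


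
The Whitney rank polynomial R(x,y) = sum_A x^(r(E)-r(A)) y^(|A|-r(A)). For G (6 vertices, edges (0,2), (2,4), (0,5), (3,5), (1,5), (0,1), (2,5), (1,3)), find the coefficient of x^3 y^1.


R(x,y) = sum over A in 2^E of x^(r(E)-r(A)) * y^(|A|-r(A)).
G has 6 vertices, 8 edges. r(E) = 5.
Enumerate all 2^8 = 256 subsets.
Count subsets with r(E)-r(A)=3 and |A|-r(A)=1: 3.

3


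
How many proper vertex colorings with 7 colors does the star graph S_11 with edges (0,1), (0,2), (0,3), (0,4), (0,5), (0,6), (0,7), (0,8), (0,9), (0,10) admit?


P(tree, k) = k * (k-1)^(10) for any tree on 11 vertices.
P(7) = 7 * 6^10 = 7 * 60466176 = 423263232.

423263232


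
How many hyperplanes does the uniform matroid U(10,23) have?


Hyperplanes of U(10,23) are flats of rank 9.
In a uniform matroid, these are exactly the (9)-element subsets.
Count = C(23,9) = 23! / (9! * 14!) = 817190.

817190


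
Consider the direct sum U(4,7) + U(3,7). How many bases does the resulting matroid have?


Bases of a direct sum M1 + M2: |B| = |B(M1)| * |B(M2)|.
|B(U(4,7))| = C(7,4) = 35.
|B(U(3,7))| = C(7,3) = 35.
Total bases = 35 * 35 = 1225.

1225


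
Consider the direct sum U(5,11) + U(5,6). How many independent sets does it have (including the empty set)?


For a direct sum, |I(M1+M2)| = |I(M1)| * |I(M2)|.
|I(U(5,11))| = sum C(11,k) for k=0..5 = 1024.
|I(U(5,6))| = sum C(6,k) for k=0..5 = 63.
Total = 1024 * 63 = 64512.

64512


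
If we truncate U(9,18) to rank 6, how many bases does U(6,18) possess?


Truncating U(9,18) to rank 6 gives U(6,18).
Bases of U(6,18) are all 6-element subsets of 18 elements.
Number of bases = C(18,6) = 18! / (6! * 12!) = 18564.

18564


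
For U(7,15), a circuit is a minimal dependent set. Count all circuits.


In U(7,15), circuits are the (8)-element subsets.
Any set of 8 elements is dependent, and removing any one element gives
an independent set of size 7, so it is a minimal dependent set.
Number of circuits = C(15,8) = 15! / (8! * 7!) = 6435.

6435


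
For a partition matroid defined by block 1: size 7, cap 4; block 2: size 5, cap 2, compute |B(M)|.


A basis picks exactly ci elements from block i.
Number of bases = product of C(|Si|, ci).
= C(7,4) * C(5,2)
= 35 * 10
= 350.

350


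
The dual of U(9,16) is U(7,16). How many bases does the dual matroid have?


The dual of U(r,n) is U(n-r, n) = U(7,16).
Bases of U(7,16) are all (7)-element subsets.
|B(M*)| = C(16,7) = 16! / (7! * 9!) = 11440.

11440


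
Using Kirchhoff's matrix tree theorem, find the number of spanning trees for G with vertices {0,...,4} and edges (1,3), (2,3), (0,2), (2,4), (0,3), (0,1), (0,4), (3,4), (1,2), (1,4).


By Kirchhoff's matrix tree theorem, the number of spanning trees equals
the determinant of any cofactor of the Laplacian matrix L.
G has 5 vertices and 10 edges.
Computing the (4 x 4) cofactor determinant gives 125.

125


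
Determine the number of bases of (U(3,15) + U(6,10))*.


(M1+M2)* = M1* + M2*.
M1* = U(12,15), bases: C(15,12) = 455.
M2* = U(4,10), bases: C(10,4) = 210.
|B(M*)| = 455 * 210 = 95550.

95550


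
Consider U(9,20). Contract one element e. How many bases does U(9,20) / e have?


Contracting e from U(9,20) gives U(8,19).
Bases of U(8,19) = C(19,8) = 75582.

75582


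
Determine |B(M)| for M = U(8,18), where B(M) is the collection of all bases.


Bases of U(8,18) are all 8-element subsets of the 18-element ground set.
Number of bases = C(18,8).
C(18,8) = 18! / (8! * 10!) = 43758.

43758


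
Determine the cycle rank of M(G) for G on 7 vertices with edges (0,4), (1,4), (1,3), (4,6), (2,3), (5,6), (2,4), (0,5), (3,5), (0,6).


Cycle rank (nullity) = |E| - r(M) = |E| - (|V| - c).
|E| = 10, |V| = 7, c = 1.
Nullity = 10 - (7 - 1) = 10 - 6 = 4.

4


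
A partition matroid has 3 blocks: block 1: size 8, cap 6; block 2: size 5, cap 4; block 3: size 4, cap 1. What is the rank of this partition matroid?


Rank of a partition matroid = sum of min(|Si|, ci) for each block.
= min(8,6) + min(5,4) + min(4,1)
= 6 + 4 + 1
= 11.

11


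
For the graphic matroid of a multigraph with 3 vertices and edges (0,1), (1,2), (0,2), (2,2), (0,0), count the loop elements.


In a graphic matroid, a loop is a self-loop edge (u,u) with rank 0.
Examining all 5 edges for self-loops...
Self-loops found: (2,2), (0,0)
Number of loops = 2.

2


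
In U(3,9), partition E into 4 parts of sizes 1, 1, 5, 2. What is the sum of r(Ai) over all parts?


r(Ai) = min(|Ai|, 3) for each part.
Sum = min(1,3) + min(1,3) + min(5,3) + min(2,3)
    = 1 + 1 + 3 + 2
    = 7.

7


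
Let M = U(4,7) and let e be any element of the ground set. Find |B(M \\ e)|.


Deleting e from U(4,7) gives U(4,6) since n > r.
Bases of U(4,6) = C(6,4) = 6! / (4! * 2!) = 15.

15


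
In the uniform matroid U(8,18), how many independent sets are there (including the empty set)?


Independent sets of U(8,18) are all subsets of size <= 8.
Count = (18 choose 0) + (18 choose 1) + (18 choose 2) + (18 choose 3) + (18 choose 4) + (18 choose 5) + (18 choose 6) + (18 choose 7) + (18 choose 8)
     = 1 + 18 + 153 + 816 + 3060 + 8568 + 18564 + 31824 + 43758
     = 106762.

106762


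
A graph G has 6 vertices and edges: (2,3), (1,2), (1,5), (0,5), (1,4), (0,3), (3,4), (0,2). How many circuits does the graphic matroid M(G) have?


A circuit in a graphic matroid = edge set of a simple cycle.
G has 6 vertices and 8 edges.
Enumerating all minimal edge subsets forming cycles...
Total circuits found: 7.

7


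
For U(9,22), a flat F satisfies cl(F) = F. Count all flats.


Flats of U(9,22): every subset of size < 9 is a flat, plus E itself.
Count = (22 choose 0) + (22 choose 1) + (22 choose 2) + (22 choose 3) + (22 choose 4) + (22 choose 5) + (22 choose 6) + (22 choose 7) + (22 choose 8) + 1
     = 1 + 22 + 231 + 1540 + 7315 + 26334 + 74613 + 170544 + 319770 + 1
     = 600371.

600371


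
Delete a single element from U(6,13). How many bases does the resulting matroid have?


Deleting e from U(6,13) gives U(6,12) since n > r.
Bases of U(6,12) = (12 choose 6) = 924.

924


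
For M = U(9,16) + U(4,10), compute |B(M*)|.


(M1+M2)* = M1* + M2*.
M1* = U(7,16), bases: C(16,7) = 11440.
M2* = U(6,10), bases: C(10,6) = 210.
|B(M*)| = 11440 * 210 = 2402400.

2402400


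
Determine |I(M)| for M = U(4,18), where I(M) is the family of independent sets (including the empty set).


Independent sets of U(4,18) are all subsets of size <= 4.
Count = (18 choose 0) + (18 choose 1) + (18 choose 2) + (18 choose 3) + (18 choose 4)
     = 1 + 18 + 153 + 816 + 3060
     = 4048.

4048


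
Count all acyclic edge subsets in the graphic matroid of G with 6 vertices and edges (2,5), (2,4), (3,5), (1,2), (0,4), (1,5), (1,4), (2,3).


An independent set in a graphic matroid is an acyclic edge subset.
G has 6 vertices and 8 edges.
Enumerate all 2^8 = 256 subsets, checking for acyclicity.
Total independent sets = 164.

164


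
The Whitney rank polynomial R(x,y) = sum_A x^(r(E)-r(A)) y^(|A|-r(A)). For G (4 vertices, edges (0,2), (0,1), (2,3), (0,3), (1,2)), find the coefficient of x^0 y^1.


R(x,y) = sum over A in 2^E of x^(r(E)-r(A)) * y^(|A|-r(A)).
G has 4 vertices, 5 edges. r(E) = 3.
Enumerate all 2^5 = 32 subsets.
Count subsets with r(E)-r(A)=0 and |A|-r(A)=1: 5.

5


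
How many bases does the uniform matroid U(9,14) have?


Bases of U(9,14) are all 9-element subsets of the 14-element ground set.
Number of bases = C(14,9).
C(14,9) = 14! / (9! * 5!) = 2002.

2002


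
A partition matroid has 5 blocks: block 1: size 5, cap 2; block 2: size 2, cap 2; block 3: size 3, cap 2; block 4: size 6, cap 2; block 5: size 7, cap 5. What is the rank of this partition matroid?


Rank of a partition matroid = sum of min(|Si|, ci) for each block.
= min(5,2) + min(2,2) + min(3,2) + min(6,2) + min(7,5)
= 2 + 2 + 2 + 2 + 5
= 13.

13


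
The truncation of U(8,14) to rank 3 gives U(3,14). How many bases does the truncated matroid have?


Truncating U(8,14) to rank 3 gives U(3,14).
Bases of U(3,14) are all 3-element subsets of 14 elements.
Number of bases = (14 choose 3) = 364.

364


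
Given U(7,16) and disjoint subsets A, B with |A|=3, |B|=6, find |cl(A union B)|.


|A union B| = 3 + 6 = 9 (disjoint).
In U(7,16), cl(S) = S if |S| < 7, else cl(S) = E.
Since 9 >= 7, cl(A union B) = E.
|cl(A union B)| = 16.

16


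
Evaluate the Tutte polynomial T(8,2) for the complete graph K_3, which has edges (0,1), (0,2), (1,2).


T(K_3; x,y) = x^2 + x + y.
T(8,2) = 64 + 8 + 2 = 74.

74


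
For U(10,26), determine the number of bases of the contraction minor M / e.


Contracting e from U(10,26) gives U(9,25).
Bases of U(9,25) = C(25,9) = 2042975.

2042975


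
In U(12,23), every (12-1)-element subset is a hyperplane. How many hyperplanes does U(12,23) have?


Hyperplanes of U(12,23) are flats of rank 11.
In a uniform matroid, these are exactly the (11)-element subsets.
Count = C(23,11) = 1352078.

1352078


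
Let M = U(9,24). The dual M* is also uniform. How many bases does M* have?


The dual of U(r,n) is U(n-r, n) = U(15,24).
Bases of U(15,24) are all (15)-element subsets.
|B(M*)| = C(24,15) = 24! / (15! * 9!) = 1307504.

1307504


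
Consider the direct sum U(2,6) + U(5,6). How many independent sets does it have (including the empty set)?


For a direct sum, |I(M1+M2)| = |I(M1)| * |I(M2)|.
|I(U(2,6))| = sum C(6,k) for k=0..2 = 22.
|I(U(5,6))| = sum C(6,k) for k=0..5 = 63.
Total = 22 * 63 = 1386.

1386


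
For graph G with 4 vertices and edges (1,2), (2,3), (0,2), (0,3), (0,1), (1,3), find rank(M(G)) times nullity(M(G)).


r(M) = |V| - c = 4 - 1 = 3.
nullity = |E| - r(M) = 6 - 3 = 3.
Product = 3 * 3 = 9.

9


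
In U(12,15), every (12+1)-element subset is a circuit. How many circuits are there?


In U(12,15), circuits are the (13)-element subsets.
Any set of 13 elements is dependent, and removing any one element gives
an independent set of size 12, so it is a minimal dependent set.
Number of circuits = C(15,13) = 15! / (13! * 2!) = 105.

105


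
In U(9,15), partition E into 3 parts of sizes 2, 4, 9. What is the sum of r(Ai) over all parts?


r(Ai) = min(|Ai|, 9) for each part.
Sum = min(2,9) + min(4,9) + min(9,9)
    = 2 + 4 + 9
    = 15.

15


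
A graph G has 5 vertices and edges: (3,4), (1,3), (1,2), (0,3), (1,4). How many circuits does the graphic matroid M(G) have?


A circuit in a graphic matroid = edge set of a simple cycle.
G has 5 vertices and 5 edges.
Enumerating all minimal edge subsets forming cycles...
Total circuits found: 1.

1


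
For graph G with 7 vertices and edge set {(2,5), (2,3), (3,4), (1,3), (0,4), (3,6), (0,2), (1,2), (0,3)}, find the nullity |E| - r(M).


Cycle rank (nullity) = |E| - r(M) = |E| - (|V| - c).
|E| = 9, |V| = 7, c = 1.
Nullity = 9 - (7 - 1) = 9 - 6 = 3.

3


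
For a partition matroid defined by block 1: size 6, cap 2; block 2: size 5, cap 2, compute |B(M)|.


A basis picks exactly ci elements from block i.
Number of bases = product of C(|Si|, ci).
= C(6,2) * C(5,2)
= 15 * 10
= 150.

150


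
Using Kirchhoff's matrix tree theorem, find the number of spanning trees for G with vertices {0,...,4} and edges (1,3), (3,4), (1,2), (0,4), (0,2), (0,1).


By Kirchhoff's matrix tree theorem, the number of spanning trees equals
the determinant of any cofactor of the Laplacian matrix L.
G has 5 vertices and 6 edges.
Computing the (4 x 4) cofactor determinant gives 11.

11


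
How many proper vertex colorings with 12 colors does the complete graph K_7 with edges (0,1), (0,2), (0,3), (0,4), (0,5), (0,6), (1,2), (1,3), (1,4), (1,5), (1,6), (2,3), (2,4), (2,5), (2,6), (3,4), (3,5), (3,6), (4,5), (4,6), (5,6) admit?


P(K_7, k) = k(k-1)(k-2)...(k-6).
P(12) = (12) * (11) * (10) * (9) * (8) * (7) * (6) = 3991680.

3991680


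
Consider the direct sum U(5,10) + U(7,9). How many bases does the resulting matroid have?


Bases of a direct sum M1 + M2: |B| = |B(M1)| * |B(M2)|.
|B(U(5,10))| = C(10,5) = 252.
|B(U(7,9))| = C(9,7) = 36.
Total bases = 252 * 36 = 9072.

9072
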